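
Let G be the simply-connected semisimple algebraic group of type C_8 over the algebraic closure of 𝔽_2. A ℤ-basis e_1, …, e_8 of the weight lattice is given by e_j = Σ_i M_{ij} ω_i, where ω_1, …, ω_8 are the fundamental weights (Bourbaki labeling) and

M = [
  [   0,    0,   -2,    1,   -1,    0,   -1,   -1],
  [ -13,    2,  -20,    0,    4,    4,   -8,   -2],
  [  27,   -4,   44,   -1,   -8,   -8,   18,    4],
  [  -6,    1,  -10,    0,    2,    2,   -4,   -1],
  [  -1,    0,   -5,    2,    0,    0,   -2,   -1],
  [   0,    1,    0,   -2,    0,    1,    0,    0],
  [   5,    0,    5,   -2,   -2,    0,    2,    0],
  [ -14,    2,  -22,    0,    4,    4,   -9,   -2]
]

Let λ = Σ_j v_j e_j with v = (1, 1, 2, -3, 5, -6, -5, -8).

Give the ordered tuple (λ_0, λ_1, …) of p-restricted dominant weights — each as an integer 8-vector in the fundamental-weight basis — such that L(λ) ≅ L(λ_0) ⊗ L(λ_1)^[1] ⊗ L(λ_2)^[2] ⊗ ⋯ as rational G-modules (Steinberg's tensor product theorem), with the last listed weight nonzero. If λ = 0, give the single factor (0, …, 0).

((1, 1, 0, 1, 1, 1, 1, 1),)

In the fundamental-weight basis, λ has coordinates c = M·v (v = (1, 1, 2, -3, 5, -6, -5, -8)):
  c_1 = (0)·(1) + (0)·(1) + (-2)·(2) + (1)·(-3) + (-1)·(5) + (0)·(-6) + (-1)·(-5) + (-1)·(-8) = 1
  c_2 = (-13)·(1) + (2)·(1) + (-20)·(2) + (0)·(-3) + (4)·(5) + (4)·(-6) + (-8)·(-5) + (-2)·(-8) = 1
  c_3 = (27)·(1) + (-4)·(1) + (44)·(2) + (-1)·(-3) + (-8)·(5) + (-8)·(-6) + (18)·(-5) + (4)·(-8) = 0
  c_4 = (-6)·(1) + (1)·(1) + (-10)·(2) + (0)·(-3) + (2)·(5) + (2)·(-6) + (-4)·(-5) + (-1)·(-8) = 1
  c_5 = (-1)·(1) + (0)·(1) + (-5)·(2) + (2)·(-3) + (0)·(5) + (0)·(-6) + (-2)·(-5) + (-1)·(-8) = 1
  c_6 = (0)·(1) + (1)·(1) + (0)·(2) + (-2)·(-3) + (0)·(5) + (1)·(-6) + (0)·(-5) + (0)·(-8) = 1
  c_7 = (5)·(1) + (0)·(1) + (5)·(2) + (-2)·(-3) + (-2)·(5) + (0)·(-6) + (2)·(-5) + (0)·(-8) = 1
  c_8 = (-14)·(1) + (2)·(1) + (-22)·(2) + (0)·(-3) + (4)·(5) + (4)·(-6) + (-9)·(-5) + (-2)·(-8) = 1
Writing each c_i in base p = 2:
  c_1 = 1 = 1·2^0
  c_2 = 1 = 1·2^0
  c_3 = 0
  c_4 = 1 = 1·2^0
  c_5 = 1 = 1·2^0
  c_6 = 1 = 1·2^0
  c_7 = 1 = 1·2^0
  c_8 = 1 = 1·2^0
Factor λ_0 = (1, 1, 0, 1, 1, 1, 1, 1)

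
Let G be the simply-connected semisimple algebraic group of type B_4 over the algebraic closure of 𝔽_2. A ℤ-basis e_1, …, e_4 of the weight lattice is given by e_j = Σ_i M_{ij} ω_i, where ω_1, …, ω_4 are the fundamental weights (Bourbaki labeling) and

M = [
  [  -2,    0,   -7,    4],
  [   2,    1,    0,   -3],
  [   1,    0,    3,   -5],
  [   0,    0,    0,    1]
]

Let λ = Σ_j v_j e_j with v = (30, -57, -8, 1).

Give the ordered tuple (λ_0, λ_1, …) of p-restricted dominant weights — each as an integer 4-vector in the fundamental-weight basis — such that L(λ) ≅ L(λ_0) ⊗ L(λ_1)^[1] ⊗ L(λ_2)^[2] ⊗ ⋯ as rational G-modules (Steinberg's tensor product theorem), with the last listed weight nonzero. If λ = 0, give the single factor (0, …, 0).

((0, 0, 1, 1),)

Change of basis e → ω: c = M·v where v = (30, -57, -8, 1):
  c_1 = (-2)·(30) + (0)·(-57) + (-7)·(-8) + 4·1 = 0
  c_2 = 2·30 + (1)·(-57) + (0)·(-8) + (-3)·(1) = 0
  c_3 = 1·30 + (0)·(-57) + (3)·(-8) + (-5)·(1) = 1
  c_4 = 0·30 + (0)·(-57) + (0)·(-8) + 1·1 = 1
Expand coordinatewise in base 2:
  c_1 = 0
  c_2 = 0
  c_3 = 1 = 1·2^0
  c_4 = 1 = 1·2^0
Factor λ_0 = (0, 0, 1, 1)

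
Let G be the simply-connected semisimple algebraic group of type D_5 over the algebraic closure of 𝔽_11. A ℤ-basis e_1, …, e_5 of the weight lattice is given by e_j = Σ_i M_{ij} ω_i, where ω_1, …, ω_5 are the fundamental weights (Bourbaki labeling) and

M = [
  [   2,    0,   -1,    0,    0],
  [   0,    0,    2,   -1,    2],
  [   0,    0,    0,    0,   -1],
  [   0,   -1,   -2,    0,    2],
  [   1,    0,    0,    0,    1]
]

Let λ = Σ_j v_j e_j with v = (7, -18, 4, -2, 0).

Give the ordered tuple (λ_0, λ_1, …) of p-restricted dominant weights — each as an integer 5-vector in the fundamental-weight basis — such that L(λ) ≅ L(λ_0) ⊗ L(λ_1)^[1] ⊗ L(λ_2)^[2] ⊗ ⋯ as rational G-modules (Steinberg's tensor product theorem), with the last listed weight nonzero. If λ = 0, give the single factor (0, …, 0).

((10, 10, 0, 10, 7),)

Compute c_i = Σ_j M_{ij} v_j with v = (7, -18, 4, -2, 0):
  c_1 = (2)·(7) + (0)·(-18) + (-1)·(4) + (0)·(-2) + (0)·(0) = 10
  c_2 = (0)·(7) + (0)·(-18) + (2)·(4) + (-1)·(-2) + (2)·(0) = 10
  c_3 = (0)·(7) + (0)·(-18) + (0)·(4) + (0)·(-2) + (-1)·(0) = 0
  c_4 = (0)·(7) + (-1)·(-18) + (-2)·(4) + (0)·(-2) + (2)·(0) = 10
  c_5 = (1)·(7) + (0)·(-18) + (0)·(4) + (0)·(-2) + (1)·(0) = 7
p = 11; digits c_i = Σ_j d_{ij}·11^j, 0 ≤ d_{ij} < 11:
  c_1 = 10 = 10·11^0
  c_2 = 10 = 10·11^0
  c_3 = 0
  c_4 = 10 = 10·11^0
  c_5 = 7 = 7·11^0
λ_0 = (10, 10, 0, 10, 7)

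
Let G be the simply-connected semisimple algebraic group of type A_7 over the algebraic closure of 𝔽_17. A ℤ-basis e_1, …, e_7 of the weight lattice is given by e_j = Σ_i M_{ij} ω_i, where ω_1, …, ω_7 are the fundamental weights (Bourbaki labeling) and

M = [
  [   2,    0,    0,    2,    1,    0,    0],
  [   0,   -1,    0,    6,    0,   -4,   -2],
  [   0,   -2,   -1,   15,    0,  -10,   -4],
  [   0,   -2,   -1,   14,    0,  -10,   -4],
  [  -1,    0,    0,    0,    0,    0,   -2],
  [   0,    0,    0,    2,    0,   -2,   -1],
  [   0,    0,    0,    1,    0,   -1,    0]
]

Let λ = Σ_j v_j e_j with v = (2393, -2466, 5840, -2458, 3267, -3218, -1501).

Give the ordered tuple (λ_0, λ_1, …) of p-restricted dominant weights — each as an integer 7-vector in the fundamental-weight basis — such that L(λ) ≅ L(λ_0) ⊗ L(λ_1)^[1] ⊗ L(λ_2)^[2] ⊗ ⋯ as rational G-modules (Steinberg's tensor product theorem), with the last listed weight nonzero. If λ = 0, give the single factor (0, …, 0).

((9, 5, 15, 8, 14, 12, 12), (14, 7, 6, 15, 1, 7, 10), (10, 12, 1, 9, 2, 10, 2))

Compute c_i = Σ_j M_{ij} v_j with v = (2393, -2466, 5840, -2458, 3267, -3218, -1501):
  c_1 = 2·2393 + (0)·(-2466) + 0·5840 + (2)·(-2458) + 1·3267 + (0)·(-3218) + (0)·(-1501) = 3137
  c_2 = 0·2393 + (-1)·(-2466) + 0·5840 + (6)·(-2458) + 0·3267 + (-4)·(-3218) + (-2)·(-1501) = 3592
  c_3 = 0·2393 + (-2)·(-2466) + (-1)·(5840) + (15)·(-2458) + 0·3267 + (-10)·(-3218) + (-4)·(-1501) = 406
  c_4 = 0·2393 + (-2)·(-2466) + (-1)·(5840) + (14)·(-2458) + 0·3267 + (-10)·(-3218) + (-4)·(-1501) = 2864
  c_5 = (-1)·(2393) + (0)·(-2466) + 0·5840 + (0)·(-2458) + 0·3267 + (0)·(-3218) + (-2)·(-1501) = 609
  c_6 = 0·2393 + (0)·(-2466) + 0·5840 + (2)·(-2458) + 0·3267 + (-2)·(-3218) + (-1)·(-1501) = 3021
  c_7 = 0·2393 + (0)·(-2466) + 0·5840 + (1)·(-2458) + 0·3267 + (-1)·(-3218) + (0)·(-1501) = 760
Expand coordinatewise in base 17:
  c_1 = 3137 = 9·17^0 + 14·17^1 + 10·17^2
  c_2 = 3592 = 5·17^0 + 7·17^1 + 12·17^2
  c_3 = 406 = 15·17^0 + 6·17^1 + 1·17^2
  c_4 = 2864 = 8·17^0 + 15·17^1 + 9·17^2
  c_5 = 609 = 14·17^0 + 1·17^1 + 2·17^2
  c_6 = 3021 = 12·17^0 + 7·17^1 + 10·17^2
  c_7 = 760 = 12·17^0 + 10·17^1 + 2·17^2
λ_0 = (9, 5, 15, 8, 14, 12, 12)
λ_1 = (14, 7, 6, 15, 1, 7, 10)
λ_2 = (10, 12, 1, 9, 2, 10, 2)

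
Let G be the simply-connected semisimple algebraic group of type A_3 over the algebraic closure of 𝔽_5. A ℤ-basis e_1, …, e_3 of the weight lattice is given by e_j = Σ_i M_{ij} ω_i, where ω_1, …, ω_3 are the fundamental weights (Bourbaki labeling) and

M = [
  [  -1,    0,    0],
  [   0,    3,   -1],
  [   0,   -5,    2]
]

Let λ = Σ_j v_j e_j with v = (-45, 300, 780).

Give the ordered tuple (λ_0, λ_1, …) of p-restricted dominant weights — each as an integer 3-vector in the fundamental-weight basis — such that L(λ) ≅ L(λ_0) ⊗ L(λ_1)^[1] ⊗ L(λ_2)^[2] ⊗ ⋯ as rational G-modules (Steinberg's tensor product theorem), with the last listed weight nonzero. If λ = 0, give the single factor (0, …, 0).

((0, 0, 0), (4, 4, 2), (1, 4, 2))

In the fundamental-weight basis, λ has coordinates c = M·v (v = (-45, 300, 780)):
  c_1 = (-1)·(-45) + 0·300 + 0·780 = 45
  c_2 = (0)·(-45) + 3·300 + (-1)·(780) = 120
  c_3 = (0)·(-45) + (-5)·(300) + 2·780 = 60
p = 5; digits c_i = Σ_j d_{ij}·5^j, 0 ≤ d_{ij} < 5:
  c_1 = 45 = 0·5^0 + 4·5^1 + 1·5^2
  c_2 = 120 = 0·5^0 + 4·5^1 + 4·5^2
  c_3 = 60 = 0·5^0 + 2·5^1 + 2·5^2
Factor λ_0 = (0, 0, 0)
Factor λ_1 = (4, 4, 2)
Factor λ_2 = (1, 4, 2)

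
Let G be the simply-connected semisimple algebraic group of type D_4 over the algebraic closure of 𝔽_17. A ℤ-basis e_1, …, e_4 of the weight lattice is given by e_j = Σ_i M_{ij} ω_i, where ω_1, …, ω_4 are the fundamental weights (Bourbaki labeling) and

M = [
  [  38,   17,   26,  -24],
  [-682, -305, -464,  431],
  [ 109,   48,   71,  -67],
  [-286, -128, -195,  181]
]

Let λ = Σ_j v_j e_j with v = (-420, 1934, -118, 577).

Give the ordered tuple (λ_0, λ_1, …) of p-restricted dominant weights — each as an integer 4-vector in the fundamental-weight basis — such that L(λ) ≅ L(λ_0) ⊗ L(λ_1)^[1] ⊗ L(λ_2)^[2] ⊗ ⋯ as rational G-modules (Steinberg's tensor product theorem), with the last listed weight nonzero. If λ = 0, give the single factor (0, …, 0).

((2, 9, 15, 15),)

Compute c_i = Σ_j M_{ij} v_j with v = (-420, 1934, -118, 577):
  c_1 = (38)·(-420) + 17·1934 + (26)·(-118) + (-24)·(577) = 2
  c_2 = (-682)·(-420) + (-305)·(1934) + (-464)·(-118) + 431·577 = 9
  c_3 = (109)·(-420) + 48·1934 + (71)·(-118) + (-67)·(577) = 15
  c_4 = (-286)·(-420) + (-128)·(1934) + (-195)·(-118) + 181·577 = 15
Writing each c_i in base p = 17:
  c_1 = 2 = 2·17^0
  c_2 = 9 = 9·17^0
  c_3 = 15 = 15·17^0
  c_4 = 15 = 15·17^0
λ_0 = (2, 9, 15, 15)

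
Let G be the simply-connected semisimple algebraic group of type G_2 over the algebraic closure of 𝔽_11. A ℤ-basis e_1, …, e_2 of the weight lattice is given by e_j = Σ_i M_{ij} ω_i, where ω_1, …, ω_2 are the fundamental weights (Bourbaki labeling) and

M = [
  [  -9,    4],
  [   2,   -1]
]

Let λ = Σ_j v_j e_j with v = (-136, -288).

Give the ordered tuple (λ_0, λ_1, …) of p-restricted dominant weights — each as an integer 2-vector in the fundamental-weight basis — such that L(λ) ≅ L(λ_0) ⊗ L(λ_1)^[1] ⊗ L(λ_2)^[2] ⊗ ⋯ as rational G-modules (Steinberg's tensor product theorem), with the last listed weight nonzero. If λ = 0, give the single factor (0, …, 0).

Converting to the ω-basis (c_i = row i of M dotted with v = (-136, -288)):
  c_1 = (-9)·(-136) + (4)·(-288) = 72
  c_2 = (2)·(-136) + (-1)·(-288) = 16
p = 11; digits c_i = Σ_j d_{ij}·11^j, 0 ≤ d_{ij} < 11:
  c_1 = 72 = 6·11^0 + 6·11^1
  c_2 = 16 = 5·11^0 + 1·11^1
p-restricted factor λ_0 = (6, 5)
p-restricted factor λ_1 = (6, 1)

((6, 5), (6, 1))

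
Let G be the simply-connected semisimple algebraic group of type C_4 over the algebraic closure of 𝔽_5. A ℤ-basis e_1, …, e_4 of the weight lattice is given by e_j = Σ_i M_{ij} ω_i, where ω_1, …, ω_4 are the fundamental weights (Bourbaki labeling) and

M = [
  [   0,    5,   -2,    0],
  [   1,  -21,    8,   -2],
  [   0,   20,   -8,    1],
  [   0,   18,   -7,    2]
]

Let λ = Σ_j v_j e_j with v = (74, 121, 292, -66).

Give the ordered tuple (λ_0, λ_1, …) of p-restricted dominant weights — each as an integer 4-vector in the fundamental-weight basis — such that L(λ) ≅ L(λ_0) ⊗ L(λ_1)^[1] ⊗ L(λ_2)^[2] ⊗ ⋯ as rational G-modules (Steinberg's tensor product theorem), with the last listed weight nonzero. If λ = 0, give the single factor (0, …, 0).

In the fundamental-weight basis, λ has coordinates c = M·v (v = (74, 121, 292, -66)):
  c_1 = 0*74 + 5*121 + -2*292 + 0*-66 = 21
  c_2 = 1*74 + -21*121 + 8*292 + -2*-66 = 1
  c_3 = 0*74 + 20*121 + -8*292 + 1*-66 = 18
  c_4 = 0*74 + 18*121 + -7*292 + 2*-66 = 2
Expand coordinatewise in base 5:
  c_1 = 21 = 1·5^0 + 4·5^1
  c_2 = 1 = 1·5^0
  c_3 = 18 = 3·5^0 + 3·5^1
  c_4 = 2 = 2·5^0
Factor λ_0 = (1, 1, 3, 2)
Factor λ_1 = (4, 0, 3, 0)

((1, 1, 3, 2), (4, 0, 3, 0))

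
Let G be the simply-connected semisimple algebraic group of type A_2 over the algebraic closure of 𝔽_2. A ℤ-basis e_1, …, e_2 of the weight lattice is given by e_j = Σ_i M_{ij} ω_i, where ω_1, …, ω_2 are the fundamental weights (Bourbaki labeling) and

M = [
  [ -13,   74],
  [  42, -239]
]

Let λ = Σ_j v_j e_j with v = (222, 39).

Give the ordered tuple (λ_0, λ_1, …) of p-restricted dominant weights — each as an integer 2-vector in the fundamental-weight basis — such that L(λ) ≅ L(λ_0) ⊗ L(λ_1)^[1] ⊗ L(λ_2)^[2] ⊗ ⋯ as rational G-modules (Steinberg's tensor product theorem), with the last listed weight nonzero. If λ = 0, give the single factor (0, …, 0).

ω-coordinates c = M·v, v = (222, 39):
  c_1 = (-13)·(222) + 74·39 = 0
  c_2 = 42·222 + (-239)·(39) = 3
Expand coordinatewise in base 2:
  c_1 = 0
  c_2 = 3 = 1·2^0 + 1·2^1
Factor λ_0 = (0, 1)
Factor λ_1 = (0, 1)

((0, 1), (0, 1))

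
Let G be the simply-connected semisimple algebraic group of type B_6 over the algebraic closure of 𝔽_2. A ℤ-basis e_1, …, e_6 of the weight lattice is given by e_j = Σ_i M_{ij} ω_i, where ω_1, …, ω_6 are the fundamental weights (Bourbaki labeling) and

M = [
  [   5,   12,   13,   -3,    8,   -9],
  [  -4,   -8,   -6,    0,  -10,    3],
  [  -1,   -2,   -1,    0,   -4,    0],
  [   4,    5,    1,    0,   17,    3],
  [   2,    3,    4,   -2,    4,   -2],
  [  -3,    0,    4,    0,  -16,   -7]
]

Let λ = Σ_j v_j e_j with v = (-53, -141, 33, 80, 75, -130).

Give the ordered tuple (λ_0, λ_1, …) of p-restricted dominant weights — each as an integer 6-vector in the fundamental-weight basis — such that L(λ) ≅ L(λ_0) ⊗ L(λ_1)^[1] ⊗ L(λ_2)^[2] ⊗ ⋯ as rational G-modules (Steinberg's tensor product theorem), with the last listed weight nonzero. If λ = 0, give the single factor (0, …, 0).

((0, 0, 0, 1, 1, 1), (1, 1, 1, 0, 1, 0))

Change of basis e → ω: c = M·v where v = (-53, -141, 33, 80, 75, -130):
  c_1 = (5)·(-53) + (12)·(-141) + (13)·(33) + (-3)·(80) + (8)·(75) + (-9)·(-130) = 2
  c_2 = (-4)·(-53) + (-8)·(-141) + (-6)·(33) + (0)·(80) + (-10)·(75) + (3)·(-130) = 2
  c_3 = (-1)·(-53) + (-2)·(-141) + (-1)·(33) + (0)·(80) + (-4)·(75) + (0)·(-130) = 2
  c_4 = (4)·(-53) + (5)·(-141) + (1)·(33) + (0)·(80) + (17)·(75) + (3)·(-130) = 1
  c_5 = (2)·(-53) + (3)·(-141) + (4)·(33) + (-2)·(80) + (4)·(75) + (-2)·(-130) = 3
  c_6 = (-3)·(-53) + (0)·(-141) + (4)·(33) + (0)·(80) + (-16)·(75) + (-7)·(-130) = 1
Base-2 expansion of each c_i:
  c_1 = 2 = 0·2^0 + 1·2^1
  c_2 = 2 = 0·2^0 + 1·2^1
  c_3 = 2 = 0·2^0 + 1·2^1
  c_4 = 1 = 1·2^0
  c_5 = 3 = 1·2^0 + 1·2^1
  c_6 = 1 = 1·2^0
Factor λ_0 = (0, 0, 0, 1, 1, 1)
Factor λ_1 = (1, 1, 1, 0, 1, 0)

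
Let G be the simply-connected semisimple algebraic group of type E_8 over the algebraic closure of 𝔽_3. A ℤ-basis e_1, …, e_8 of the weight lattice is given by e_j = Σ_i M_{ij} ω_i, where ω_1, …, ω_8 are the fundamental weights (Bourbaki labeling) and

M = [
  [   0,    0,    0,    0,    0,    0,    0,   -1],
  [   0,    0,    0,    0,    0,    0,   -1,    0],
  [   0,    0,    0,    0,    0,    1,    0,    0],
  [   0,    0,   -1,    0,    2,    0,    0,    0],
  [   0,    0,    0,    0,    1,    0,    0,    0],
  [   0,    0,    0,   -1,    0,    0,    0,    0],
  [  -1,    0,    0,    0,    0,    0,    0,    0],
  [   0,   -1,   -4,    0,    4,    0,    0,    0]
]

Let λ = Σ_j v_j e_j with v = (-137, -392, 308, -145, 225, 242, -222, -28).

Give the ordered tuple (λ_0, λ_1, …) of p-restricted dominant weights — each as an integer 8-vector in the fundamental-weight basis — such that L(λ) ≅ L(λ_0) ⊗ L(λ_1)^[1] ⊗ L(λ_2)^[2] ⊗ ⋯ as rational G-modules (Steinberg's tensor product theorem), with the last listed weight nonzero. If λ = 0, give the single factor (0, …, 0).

((1, 0, 2, 1, 0, 1, 2, 0), (0, 2, 2, 2, 0, 0, 0, 2), (0, 0, 2, 0, 1, 1, 0, 0), (1, 2, 2, 2, 2, 2, 2, 2), (0, 2, 2, 1, 2, 1, 1, 0))

Converting to the ω-basis (c_i = row i of M dotted with v = (-137, -392, 308, -145, 225, 242, -222, -28)):
  c_1 = (0)·(-137) + (0)·(-392) + 0·308 + (0)·(-145) + 0·225 + 0·242 + (0)·(-222) + (-1)·(-28) = 28
  c_2 = (0)·(-137) + (0)·(-392) + 0·308 + (0)·(-145) + 0·225 + 0·242 + (-1)·(-222) + (0)·(-28) = 222
  c_3 = (0)·(-137) + (0)·(-392) + 0·308 + (0)·(-145) + 0·225 + 1·242 + (0)·(-222) + (0)·(-28) = 242
  c_4 = (0)·(-137) + (0)·(-392) + (-1)·(308) + (0)·(-145) + 2·225 + 0·242 + (0)·(-222) + (0)·(-28) = 142
  c_5 = (0)·(-137) + (0)·(-392) + 0·308 + (0)·(-145) + 1·225 + 0·242 + (0)·(-222) + (0)·(-28) = 225
  c_6 = (0)·(-137) + (0)·(-392) + 0·308 + (-1)·(-145) + 0·225 + 0·242 + (0)·(-222) + (0)·(-28) = 145
  c_7 = (-1)·(-137) + (0)·(-392) + 0·308 + (0)·(-145) + 0·225 + 0·242 + (0)·(-222) + (0)·(-28) = 137
  c_8 = (0)·(-137) + (-1)·(-392) + (-4)·(308) + (0)·(-145) + 4·225 + 0·242 + (0)·(-222) + (0)·(-28) = 60
Writing each c_i in base p = 3:
  c_1 = 28 = 1·3^0 + 0·3^1 + 0·3^2 + 1·3^3
  c_2 = 222 = 0·3^0 + 2·3^1 + 0·3^2 + 2·3^3 + 2·3^4
  c_3 = 242 = 2·3^0 + 2·3^1 + 2·3^2 + 2·3^3 + 2·3^4
  c_4 = 142 = 1·3^0 + 2·3^1 + 0·3^2 + 2·3^3 + 1·3^4
  c_5 = 225 = 0·3^0 + 0·3^1 + 1·3^2 + 2·3^3 + 2·3^4
  c_6 = 145 = 1·3^0 + 0·3^1 + 1·3^2 + 2·3^3 + 1·3^4
  c_7 = 137 = 2·3^0 + 0·3^1 + 0·3^2 + 2·3^3 + 1·3^4
  c_8 = 60 = 0·3^0 + 2·3^1 + 0·3^2 + 2·3^3
Factor λ_0 = (1, 0, 2, 1, 0, 1, 2, 0)
Factor λ_1 = (0, 2, 2, 2, 0, 0, 0, 2)
Factor λ_2 = (0, 0, 2, 0, 1, 1, 0, 0)
Factor λ_3 = (1, 2, 2, 2, 2, 2, 2, 2)
Factor λ_4 = (0, 2, 2, 1, 2, 1, 1, 0)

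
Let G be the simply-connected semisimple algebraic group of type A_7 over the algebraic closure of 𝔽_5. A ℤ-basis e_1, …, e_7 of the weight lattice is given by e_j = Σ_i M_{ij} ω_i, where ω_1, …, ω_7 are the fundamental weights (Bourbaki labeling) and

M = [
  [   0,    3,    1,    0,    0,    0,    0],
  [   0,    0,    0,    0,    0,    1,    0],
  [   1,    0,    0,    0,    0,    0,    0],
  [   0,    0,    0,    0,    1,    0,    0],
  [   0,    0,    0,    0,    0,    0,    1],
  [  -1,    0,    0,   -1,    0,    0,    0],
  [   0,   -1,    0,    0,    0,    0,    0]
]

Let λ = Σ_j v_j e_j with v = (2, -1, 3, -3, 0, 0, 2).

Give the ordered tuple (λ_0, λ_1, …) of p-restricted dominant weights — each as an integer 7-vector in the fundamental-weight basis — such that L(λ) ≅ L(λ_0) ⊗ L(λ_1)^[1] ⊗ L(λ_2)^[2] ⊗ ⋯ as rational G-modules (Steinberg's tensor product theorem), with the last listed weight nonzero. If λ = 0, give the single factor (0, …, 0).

((0, 0, 2, 0, 2, 1, 1),)

Change of basis e → ω: c = M·v where v = (2, -1, 3, -3, 0, 0, 2):
  c_1 = (0)·(2) + (3)·(-1) + (1)·(3) + (0)·(-3) + (0)·(0) + (0)·(0) + (0)·(2) = 0
  c_2 = (0)·(2) + (0)·(-1) + (0)·(3) + (0)·(-3) + (0)·(0) + (1)·(0) + (0)·(2) = 0
  c_3 = (1)·(2) + (0)·(-1) + (0)·(3) + (0)·(-3) + (0)·(0) + (0)·(0) + (0)·(2) = 2
  c_4 = (0)·(2) + (0)·(-1) + (0)·(3) + (0)·(-3) + (1)·(0) + (0)·(0) + (0)·(2) = 0
  c_5 = (0)·(2) + (0)·(-1) + (0)·(3) + (0)·(-3) + (0)·(0) + (0)·(0) + (1)·(2) = 2
  c_6 = (-1)·(2) + (0)·(-1) + (0)·(3) + (-1)·(-3) + (0)·(0) + (0)·(0) + (0)·(2) = 1
  c_7 = (0)·(2) + (-1)·(-1) + (0)·(3) + (0)·(-3) + (0)·(0) + (0)·(0) + (0)·(2) = 1
Writing each c_i in base p = 5:
  c_1 = 0
  c_2 = 0
  c_3 = 2 = 2·5^0
  c_4 = 0
  c_5 = 2 = 2·5^0
  c_6 = 1 = 1·5^0
  c_7 = 1 = 1·5^0
Factor λ_0 = (0, 0, 2, 0, 2, 1, 1)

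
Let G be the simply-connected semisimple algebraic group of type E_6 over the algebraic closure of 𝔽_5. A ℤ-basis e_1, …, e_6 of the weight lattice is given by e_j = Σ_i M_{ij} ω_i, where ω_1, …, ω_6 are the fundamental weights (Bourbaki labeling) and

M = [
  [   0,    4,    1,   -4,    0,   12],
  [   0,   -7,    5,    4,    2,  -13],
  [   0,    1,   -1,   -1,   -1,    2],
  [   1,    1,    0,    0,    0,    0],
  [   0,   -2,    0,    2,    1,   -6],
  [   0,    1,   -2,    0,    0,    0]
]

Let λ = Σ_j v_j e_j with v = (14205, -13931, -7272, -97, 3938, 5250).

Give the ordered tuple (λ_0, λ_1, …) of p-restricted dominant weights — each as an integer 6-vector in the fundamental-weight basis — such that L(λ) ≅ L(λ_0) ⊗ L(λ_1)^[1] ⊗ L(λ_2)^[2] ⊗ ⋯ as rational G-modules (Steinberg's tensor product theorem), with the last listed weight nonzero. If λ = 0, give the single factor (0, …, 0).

Compute c_i = Σ_j M_{ij} v_j with v = (14205, -13931, -7272, -97, 3938, 5250):
  c_1 = 0·14205 + (4)·(-13931) + (1)·(-7272) + (-4)·(-97) + 0·3938 + 12·5250 = 392
  c_2 = 0·14205 + (-7)·(-13931) + (5)·(-7272) + (4)·(-97) + 2·3938 + (-13)·(5250) = 395
  c_3 = 0·14205 + (1)·(-13931) + (-1)·(-7272) + (-1)·(-97) + (-1)·(3938) + 2·5250 = 0
  c_4 = 1·14205 + (1)·(-13931) + (0)·(-7272) + (0)·(-97) + 0·3938 + 0·5250 = 274
  c_5 = 0·14205 + (-2)·(-13931) + (0)·(-7272) + (2)·(-97) + 1·3938 + (-6)·(5250) = 106
  c_6 = 0·14205 + (1)·(-13931) + (-2)·(-7272) + (0)·(-97) + 0·3938 + 0·5250 = 613
Expand coordinatewise in base 5:
  c_1 = 392 = 2·5^0 + 3·5^1 + 0·5^2 + 3·5^3
  c_2 = 395 = 0·5^0 + 4·5^1 + 0·5^2 + 3·5^3
  c_3 = 0
  c_4 = 274 = 4·5^0 + 4·5^1 + 0·5^2 + 2·5^3
  c_5 = 106 = 1·5^0 + 1·5^1 + 4·5^2
  c_6 = 613 = 3·5^0 + 2·5^1 + 4·5^2 + 4·5^3
p-restricted factor λ_0 = (2, 0, 0, 4, 1, 3)
p-restricted factor λ_1 = (3, 4, 0, 4, 1, 2)
p-restricted factor λ_2 = (0, 0, 0, 0, 4, 4)
p-restricted factor λ_3 = (3, 3, 0, 2, 0, 4)

((2, 0, 0, 4, 1, 3), (3, 4, 0, 4, 1, 2), (0, 0, 0, 0, 4, 4), (3, 3, 0, 2, 0, 4))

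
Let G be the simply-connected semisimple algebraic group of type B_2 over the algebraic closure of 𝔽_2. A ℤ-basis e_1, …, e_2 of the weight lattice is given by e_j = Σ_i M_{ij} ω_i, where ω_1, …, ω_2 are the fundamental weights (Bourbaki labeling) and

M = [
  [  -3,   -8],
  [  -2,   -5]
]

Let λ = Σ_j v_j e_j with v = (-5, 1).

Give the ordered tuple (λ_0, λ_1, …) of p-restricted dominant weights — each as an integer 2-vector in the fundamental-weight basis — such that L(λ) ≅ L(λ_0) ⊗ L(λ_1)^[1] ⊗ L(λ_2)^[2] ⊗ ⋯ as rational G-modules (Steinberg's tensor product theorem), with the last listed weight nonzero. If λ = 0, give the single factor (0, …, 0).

Change of basis e → ω: c = M·v where v = (-5, 1):
  c_1 = (-3)·(-5) + (-8)·(1) = 7
  c_2 = (-2)·(-5) + (-5)·(1) = 5
Base-2 expansion of each c_i:
  c_1 = 7 = 1·2^0 + 1·2^1 + 1·2^2
  c_2 = 5 = 1·2^0 + 0·2^1 + 1·2^2
λ_0 = (1, 1)
λ_1 = (1, 0)
λ_2 = (1, 1)

((1, 1), (1, 0), (1, 1))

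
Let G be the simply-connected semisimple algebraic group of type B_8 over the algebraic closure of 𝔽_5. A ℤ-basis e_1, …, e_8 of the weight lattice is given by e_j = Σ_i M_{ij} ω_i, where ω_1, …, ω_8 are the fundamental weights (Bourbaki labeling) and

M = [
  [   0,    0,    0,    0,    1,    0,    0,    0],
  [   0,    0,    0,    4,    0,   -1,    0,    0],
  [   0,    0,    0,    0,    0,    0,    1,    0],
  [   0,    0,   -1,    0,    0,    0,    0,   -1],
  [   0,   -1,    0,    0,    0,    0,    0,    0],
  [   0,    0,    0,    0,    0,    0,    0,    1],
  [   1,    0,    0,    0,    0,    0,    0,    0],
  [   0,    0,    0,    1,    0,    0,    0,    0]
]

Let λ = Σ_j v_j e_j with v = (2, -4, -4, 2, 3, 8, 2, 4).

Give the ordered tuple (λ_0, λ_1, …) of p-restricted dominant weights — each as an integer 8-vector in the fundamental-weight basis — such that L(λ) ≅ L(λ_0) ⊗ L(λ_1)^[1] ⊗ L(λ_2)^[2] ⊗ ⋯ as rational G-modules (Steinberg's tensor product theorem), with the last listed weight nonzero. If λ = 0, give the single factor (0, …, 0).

ω-coordinates c = M·v, v = (2, -4, -4, 2, 3, 8, 2, 4):
  c_1 = 0*2 + 0*-4 + 0*-4 + 0*2 + 1*3 + 0*8 + 0*2 + 0*4 = 3
  c_2 = 0*2 + 0*-4 + 0*-4 + 4*2 + 0*3 + -1*8 + 0*2 + 0*4 = 0
  c_3 = 0*2 + 0*-4 + 0*-4 + 0*2 + 0*3 + 0*8 + 1*2 + 0*4 = 2
  c_4 = 0*2 + 0*-4 + -1*-4 + 0*2 + 0*3 + 0*8 + 0*2 + -1*4 = 0
  c_5 = 0*2 + -1*-4 + 0*-4 + 0*2 + 0*3 + 0*8 + 0*2 + 0*4 = 4
  c_6 = 0*2 + 0*-4 + 0*-4 + 0*2 + 0*3 + 0*8 + 0*2 + 1*4 = 4
  c_7 = 1*2 + 0*-4 + 0*-4 + 0*2 + 0*3 + 0*8 + 0*2 + 0*4 = 2
  c_8 = 0*2 + 0*-4 + 0*-4 + 1*2 + 0*3 + 0*8 + 0*2 + 0*4 = 2
Base-5 expansion of each c_i:
  c_1 = 3 = 3·5^0
  c_2 = 0
  c_3 = 2 = 2·5^0
  c_4 = 0
  c_5 = 4 = 4·5^0
  c_6 = 4 = 4·5^0
  c_7 = 2 = 2·5^0
  c_8 = 2 = 2·5^0
p-restricted factor λ_0 = (3, 0, 2, 0, 4, 4, 2, 2)

((3, 0, 2, 0, 4, 4, 2, 2),)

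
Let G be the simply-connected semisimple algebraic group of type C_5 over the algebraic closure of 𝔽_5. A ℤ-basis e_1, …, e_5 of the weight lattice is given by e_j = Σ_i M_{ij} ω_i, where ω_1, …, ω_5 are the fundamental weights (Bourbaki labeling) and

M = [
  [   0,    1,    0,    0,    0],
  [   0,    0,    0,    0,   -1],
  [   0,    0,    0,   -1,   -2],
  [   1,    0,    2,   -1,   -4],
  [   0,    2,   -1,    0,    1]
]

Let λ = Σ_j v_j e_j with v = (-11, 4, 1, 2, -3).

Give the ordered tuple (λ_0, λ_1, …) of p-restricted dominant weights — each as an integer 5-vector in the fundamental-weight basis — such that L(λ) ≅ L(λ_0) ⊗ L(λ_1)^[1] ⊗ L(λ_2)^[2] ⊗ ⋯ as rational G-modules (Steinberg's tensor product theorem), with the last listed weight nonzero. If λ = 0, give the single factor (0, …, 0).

((4, 3, 4, 1, 4),)

Change of basis e → ω: c = M·v where v = (-11, 4, 1, 2, -3):
  c_1 = (0)·(-11) + 1·4 + 0·1 + 0·2 + (0)·(-3) = 4
  c_2 = (0)·(-11) + 0·4 + 0·1 + 0·2 + (-1)·(-3) = 3
  c_3 = (0)·(-11) + 0·4 + 0·1 + (-1)·(2) + (-2)·(-3) = 4
  c_4 = (1)·(-11) + 0·4 + 2·1 + (-1)·(2) + (-4)·(-3) = 1
  c_5 = (0)·(-11) + 2·4 + (-1)·(1) + 0·2 + (1)·(-3) = 4
p = 5; digits c_i = Σ_j d_{ij}·5^j, 0 ≤ d_{ij} < 5:
  c_1 = 4 = 4·5^0
  c_2 = 3 = 3·5^0
  c_3 = 4 = 4·5^0
  c_4 = 1 = 1·5^0
  c_5 = 4 = 4·5^0
λ_0 = (4, 3, 4, 1, 4)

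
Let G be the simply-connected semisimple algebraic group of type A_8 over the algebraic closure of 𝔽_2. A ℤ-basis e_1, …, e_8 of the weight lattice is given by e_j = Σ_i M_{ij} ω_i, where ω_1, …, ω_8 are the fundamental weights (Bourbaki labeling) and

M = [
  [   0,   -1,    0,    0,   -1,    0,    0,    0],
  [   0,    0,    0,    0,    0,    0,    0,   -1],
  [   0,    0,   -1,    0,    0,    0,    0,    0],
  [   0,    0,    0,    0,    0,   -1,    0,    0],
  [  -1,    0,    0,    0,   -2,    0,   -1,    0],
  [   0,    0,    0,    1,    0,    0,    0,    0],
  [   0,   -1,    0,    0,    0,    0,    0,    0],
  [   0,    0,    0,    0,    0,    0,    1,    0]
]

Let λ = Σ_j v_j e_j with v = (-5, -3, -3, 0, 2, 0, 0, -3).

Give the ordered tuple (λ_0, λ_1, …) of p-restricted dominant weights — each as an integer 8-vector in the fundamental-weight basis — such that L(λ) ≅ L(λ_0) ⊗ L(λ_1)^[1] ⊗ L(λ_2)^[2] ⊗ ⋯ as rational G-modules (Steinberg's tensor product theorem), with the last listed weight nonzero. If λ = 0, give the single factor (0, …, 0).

In the fundamental-weight basis, λ has coordinates c = M·v (v = (-5, -3, -3, 0, 2, 0, 0, -3)):
  c_1 = (0)·(-5) + (-1)·(-3) + (0)·(-3) + 0·0 + (-1)·(2) + 0·0 + 0·0 + (0)·(-3) = 1
  c_2 = (0)·(-5) + (0)·(-3) + (0)·(-3) + 0·0 + 0·2 + 0·0 + 0·0 + (-1)·(-3) = 3
  c_3 = (0)·(-5) + (0)·(-3) + (-1)·(-3) + 0·0 + 0·2 + 0·0 + 0·0 + (0)·(-3) = 3
  c_4 = (0)·(-5) + (0)·(-3) + (0)·(-3) + 0·0 + 0·2 + (-1)·(0) + 0·0 + (0)·(-3) = 0
  c_5 = (-1)·(-5) + (0)·(-3) + (0)·(-3) + 0·0 + (-2)·(2) + 0·0 + (-1)·(0) + (0)·(-3) = 1
  c_6 = (0)·(-5) + (0)·(-3) + (0)·(-3) + 1·0 + 0·2 + 0·0 + 0·0 + (0)·(-3) = 0
  c_7 = (0)·(-5) + (-1)·(-3) + (0)·(-3) + 0·0 + 0·2 + 0·0 + 0·0 + (0)·(-3) = 3
  c_8 = (0)·(-5) + (0)·(-3) + (0)·(-3) + 0·0 + 0·2 + 0·0 + 1·0 + (0)·(-3) = 0
Writing each c_i in base p = 2:
  c_1 = 1 = 1·2^0
  c_2 = 3 = 1·2^0 + 1·2^1
  c_3 = 3 = 1·2^0 + 1·2^1
  c_4 = 0
  c_5 = 1 = 1·2^0
  c_6 = 0
  c_7 = 3 = 1·2^0 + 1·2^1
  c_8 = 0
Factor λ_0 = (1, 1, 1, 0, 1, 0, 1, 0)
Factor λ_1 = (0, 1, 1, 0, 0, 0, 1, 0)

((1, 1, 1, 0, 1, 0, 1, 0), (0, 1, 1, 0, 0, 0, 1, 0))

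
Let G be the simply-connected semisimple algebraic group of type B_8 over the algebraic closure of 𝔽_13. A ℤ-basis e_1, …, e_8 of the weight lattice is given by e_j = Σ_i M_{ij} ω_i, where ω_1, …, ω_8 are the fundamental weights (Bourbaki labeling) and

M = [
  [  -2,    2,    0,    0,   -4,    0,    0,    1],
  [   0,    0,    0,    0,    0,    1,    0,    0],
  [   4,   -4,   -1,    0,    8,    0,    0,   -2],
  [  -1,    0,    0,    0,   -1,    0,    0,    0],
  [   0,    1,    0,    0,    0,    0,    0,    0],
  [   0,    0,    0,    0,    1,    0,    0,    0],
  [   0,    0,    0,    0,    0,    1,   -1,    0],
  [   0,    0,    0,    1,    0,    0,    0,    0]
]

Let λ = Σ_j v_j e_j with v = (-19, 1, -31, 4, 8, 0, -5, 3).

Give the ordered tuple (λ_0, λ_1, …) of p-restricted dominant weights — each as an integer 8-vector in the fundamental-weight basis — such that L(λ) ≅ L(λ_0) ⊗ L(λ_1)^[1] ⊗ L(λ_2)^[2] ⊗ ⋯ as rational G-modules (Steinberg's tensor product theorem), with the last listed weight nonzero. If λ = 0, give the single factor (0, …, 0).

((11, 0, 9, 11, 1, 8, 5, 4),)

ω-coordinates c = M·v, v = (-19, 1, -31, 4, 8, 0, -5, 3):
  c_1 = (-2)·(-19) + (2)·(1) + (0)·(-31) + (0)·(4) + (-4)·(8) + (0)·(0) + (0)·(-5) + (1)·(3) = 11
  c_2 = (0)·(-19) + (0)·(1) + (0)·(-31) + (0)·(4) + (0)·(8) + (1)·(0) + (0)·(-5) + (0)·(3) = 0
  c_3 = (4)·(-19) + (-4)·(1) + (-1)·(-31) + (0)·(4) + (8)·(8) + (0)·(0) + (0)·(-5) + (-2)·(3) = 9
  c_4 = (-1)·(-19) + (0)·(1) + (0)·(-31) + (0)·(4) + (-1)·(8) + (0)·(0) + (0)·(-5) + (0)·(3) = 11
  c_5 = (0)·(-19) + (1)·(1) + (0)·(-31) + (0)·(4) + (0)·(8) + (0)·(0) + (0)·(-5) + (0)·(3) = 1
  c_6 = (0)·(-19) + (0)·(1) + (0)·(-31) + (0)·(4) + (1)·(8) + (0)·(0) + (0)·(-5) + (0)·(3) = 8
  c_7 = (0)·(-19) + (0)·(1) + (0)·(-31) + (0)·(4) + (0)·(8) + (1)·(0) + (-1)·(-5) + (0)·(3) = 5
  c_8 = (0)·(-19) + (0)·(1) + (0)·(-31) + (1)·(4) + (0)·(8) + (0)·(0) + (0)·(-5) + (0)·(3) = 4
p = 13; digits c_i = Σ_j d_{ij}·13^j, 0 ≤ d_{ij} < 13:
  c_1 = 11 = 11·13^0
  c_2 = 0
  c_3 = 9 = 9·13^0
  c_4 = 11 = 11·13^0
  c_5 = 1 = 1·13^0
  c_6 = 8 = 8·13^0
  c_7 = 5 = 5·13^0
  c_8 = 4 = 4·13^0
Factor λ_0 = (11, 0, 9, 11, 1, 8, 5, 4)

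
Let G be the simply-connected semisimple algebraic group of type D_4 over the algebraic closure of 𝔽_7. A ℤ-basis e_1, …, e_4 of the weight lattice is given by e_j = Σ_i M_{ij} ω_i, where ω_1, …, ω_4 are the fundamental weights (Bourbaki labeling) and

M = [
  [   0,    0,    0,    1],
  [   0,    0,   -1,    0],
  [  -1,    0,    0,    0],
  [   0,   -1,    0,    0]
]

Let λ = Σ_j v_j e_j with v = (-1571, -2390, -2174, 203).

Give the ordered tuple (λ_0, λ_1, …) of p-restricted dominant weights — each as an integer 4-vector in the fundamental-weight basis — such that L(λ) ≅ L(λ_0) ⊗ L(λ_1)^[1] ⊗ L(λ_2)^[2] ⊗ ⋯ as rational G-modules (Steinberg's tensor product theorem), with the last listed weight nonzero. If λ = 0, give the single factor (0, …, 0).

((0, 4, 3, 3), (1, 2, 0, 5), (4, 2, 4, 6), (0, 6, 4, 6))

Change of basis e → ω: c = M·v where v = (-1571, -2390, -2174, 203):
  c_1 = (0)·(-1571) + (0)·(-2390) + (0)·(-2174) + 1·203 = 203
  c_2 = (0)·(-1571) + (0)·(-2390) + (-1)·(-2174) + 0·203 = 2174
  c_3 = (-1)·(-1571) + (0)·(-2390) + (0)·(-2174) + 0·203 = 1571
  c_4 = (0)·(-1571) + (-1)·(-2390) + (0)·(-2174) + 0·203 = 2390
p = 7; digits c_i = Σ_j d_{ij}·7^j, 0 ≤ d_{ij} < 7:
  c_1 = 203 = 0·7^0 + 1·7^1 + 4·7^2
  c_2 = 2174 = 4·7^0 + 2·7^1 + 2·7^2 + 6·7^3
  c_3 = 1571 = 3·7^0 + 0·7^1 + 4·7^2 + 4·7^3
  c_4 = 2390 = 3·7^0 + 5·7^1 + 6·7^2 + 6·7^3
Factor λ_0 = (0, 4, 3, 3)
Factor λ_1 = (1, 2, 0, 5)
Factor λ_2 = (4, 2, 4, 6)
Factor λ_3 = (0, 6, 4, 6)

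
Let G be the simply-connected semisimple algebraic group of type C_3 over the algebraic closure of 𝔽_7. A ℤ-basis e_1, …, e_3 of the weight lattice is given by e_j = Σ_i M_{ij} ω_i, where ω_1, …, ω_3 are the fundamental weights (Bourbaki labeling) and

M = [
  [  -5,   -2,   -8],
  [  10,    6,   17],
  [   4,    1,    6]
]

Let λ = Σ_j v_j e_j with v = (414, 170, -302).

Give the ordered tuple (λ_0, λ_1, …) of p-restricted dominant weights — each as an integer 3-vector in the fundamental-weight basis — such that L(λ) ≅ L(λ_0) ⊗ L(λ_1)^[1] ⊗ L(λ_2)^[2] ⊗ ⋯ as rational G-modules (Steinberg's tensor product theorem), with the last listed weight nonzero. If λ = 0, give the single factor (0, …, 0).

((6, 5, 0), (0, 3, 2))

In the fundamental-weight basis, λ has coordinates c = M·v (v = (414, 170, -302)):
  c_1 = (-5)·(414) + (-2)·(170) + (-8)·(-302) = 6
  c_2 = (10)·(414) + (6)·(170) + (17)·(-302) = 26
  c_3 = (4)·(414) + (1)·(170) + (6)·(-302) = 14
Writing each c_i in base p = 7:
  c_1 = 6 = 6·7^0
  c_2 = 26 = 5·7^0 + 3·7^1
  c_3 = 14 = 0·7^0 + 2·7^1
p-restricted factor λ_0 = (6, 5, 0)
p-restricted factor λ_1 = (0, 3, 2)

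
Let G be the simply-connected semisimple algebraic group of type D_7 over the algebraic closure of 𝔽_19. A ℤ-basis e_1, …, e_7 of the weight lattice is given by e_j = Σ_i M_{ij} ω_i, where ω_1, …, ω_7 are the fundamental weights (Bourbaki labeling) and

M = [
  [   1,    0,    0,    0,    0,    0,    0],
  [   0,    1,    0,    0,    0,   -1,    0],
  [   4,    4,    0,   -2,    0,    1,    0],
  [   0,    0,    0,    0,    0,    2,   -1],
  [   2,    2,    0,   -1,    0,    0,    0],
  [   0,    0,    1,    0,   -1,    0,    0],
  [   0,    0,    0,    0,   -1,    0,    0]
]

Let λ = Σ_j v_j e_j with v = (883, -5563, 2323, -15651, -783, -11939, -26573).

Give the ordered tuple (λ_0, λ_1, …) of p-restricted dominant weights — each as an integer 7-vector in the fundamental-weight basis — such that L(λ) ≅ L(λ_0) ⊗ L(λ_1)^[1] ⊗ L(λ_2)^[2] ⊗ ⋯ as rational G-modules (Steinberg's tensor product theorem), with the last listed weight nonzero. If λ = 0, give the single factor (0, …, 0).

Converting to the ω-basis (c_i = row i of M dotted with v = (883, -5563, 2323, -15651, -783, -11939, -26573)):
  c_1 = 1·883 + (0)·(-5563) + 0·2323 + (0)·(-15651) + (0)·(-783) + (0)·(-11939) + (0)·(-26573) = 883
  c_2 = 0·883 + (1)·(-5563) + 0·2323 + (0)·(-15651) + (0)·(-783) + (-1)·(-11939) + (0)·(-26573) = 6376
  c_3 = 4·883 + (4)·(-5563) + 0·2323 + (-2)·(-15651) + (0)·(-783) + (1)·(-11939) + (0)·(-26573) = 643
  c_4 = 0·883 + (0)·(-5563) + 0·2323 + (0)·(-15651) + (0)·(-783) + (2)·(-11939) + (-1)·(-26573) = 2695
  c_5 = 2·883 + (2)·(-5563) + 0·2323 + (-1)·(-15651) + (0)·(-783) + (0)·(-11939) + (0)·(-26573) = 6291
  c_6 = 0·883 + (0)·(-5563) + 1·2323 + (0)·(-15651) + (-1)·(-783) + (0)·(-11939) + (0)·(-26573) = 3106
  c_7 = 0·883 + (0)·(-5563) + 0·2323 + (0)·(-15651) + (-1)·(-783) + (0)·(-11939) + (0)·(-26573) = 783
p = 19; digits c_i = Σ_j d_{ij}·19^j, 0 ≤ d_{ij} < 19:
  c_1 = 883 = 9·19^0 + 8·19^1 + 2·19^2
  c_2 = 6376 = 11·19^0 + 12·19^1 + 17·19^2
  c_3 = 643 = 16·19^0 + 14·19^1 + 1·19^2
  c_4 = 2695 = 16·19^0 + 8·19^1 + 7·19^2
  c_5 = 6291 = 2·19^0 + 8·19^1 + 17·19^2
  c_6 = 3106 = 9·19^0 + 11·19^1 + 8·19^2
  c_7 = 783 = 4·19^0 + 3·19^1 + 2·19^2
p-restricted factor λ_0 = (9, 11, 16, 16, 2, 9, 4)
p-restricted factor λ_1 = (8, 12, 14, 8, 8, 11, 3)
p-restricted factor λ_2 = (2, 17, 1, 7, 17, 8, 2)

((9, 11, 16, 16, 2, 9, 4), (8, 12, 14, 8, 8, 11, 3), (2, 17, 1, 7, 17, 8, 2))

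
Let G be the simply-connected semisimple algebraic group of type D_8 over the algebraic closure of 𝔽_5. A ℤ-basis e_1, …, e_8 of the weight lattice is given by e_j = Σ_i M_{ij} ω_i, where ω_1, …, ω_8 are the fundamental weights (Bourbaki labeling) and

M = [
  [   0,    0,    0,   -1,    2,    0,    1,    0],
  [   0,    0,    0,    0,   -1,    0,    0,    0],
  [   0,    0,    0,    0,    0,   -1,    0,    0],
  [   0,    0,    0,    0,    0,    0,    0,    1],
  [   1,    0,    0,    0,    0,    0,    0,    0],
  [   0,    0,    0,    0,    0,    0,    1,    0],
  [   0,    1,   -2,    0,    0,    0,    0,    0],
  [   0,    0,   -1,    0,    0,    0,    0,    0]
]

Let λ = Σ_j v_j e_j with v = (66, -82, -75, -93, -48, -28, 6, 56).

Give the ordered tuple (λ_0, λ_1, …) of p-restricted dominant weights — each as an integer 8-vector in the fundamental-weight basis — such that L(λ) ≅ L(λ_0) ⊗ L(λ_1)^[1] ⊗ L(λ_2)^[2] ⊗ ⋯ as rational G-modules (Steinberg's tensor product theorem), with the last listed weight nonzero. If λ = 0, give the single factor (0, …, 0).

((3, 3, 3, 1, 1, 1, 3, 0), (0, 4, 0, 1, 3, 1, 3, 0), (0, 1, 1, 2, 2, 0, 2, 3))

Compute c_i = Σ_j M_{ij} v_j with v = (66, -82, -75, -93, -48, -28, 6, 56):
  c_1 = (0)·(66) + (0)·(-82) + (0)·(-75) + (-1)·(-93) + (2)·(-48) + (0)·(-28) + (1)·(6) + (0)·(56) = 3
  c_2 = (0)·(66) + (0)·(-82) + (0)·(-75) + (0)·(-93) + (-1)·(-48) + (0)·(-28) + (0)·(6) + (0)·(56) = 48
  c_3 = (0)·(66) + (0)·(-82) + (0)·(-75) + (0)·(-93) + (0)·(-48) + (-1)·(-28) + (0)·(6) + (0)·(56) = 28
  c_4 = (0)·(66) + (0)·(-82) + (0)·(-75) + (0)·(-93) + (0)·(-48) + (0)·(-28) + (0)·(6) + (1)·(56) = 56
  c_5 = (1)·(66) + (0)·(-82) + (0)·(-75) + (0)·(-93) + (0)·(-48) + (0)·(-28) + (0)·(6) + (0)·(56) = 66
  c_6 = (0)·(66) + (0)·(-82) + (0)·(-75) + (0)·(-93) + (0)·(-48) + (0)·(-28) + (1)·(6) + (0)·(56) = 6
  c_7 = (0)·(66) + (1)·(-82) + (-2)·(-75) + (0)·(-93) + (0)·(-48) + (0)·(-28) + (0)·(6) + (0)·(56) = 68
  c_8 = (0)·(66) + (0)·(-82) + (-1)·(-75) + (0)·(-93) + (0)·(-48) + (0)·(-28) + (0)·(6) + (0)·(56) = 75
p = 5; digits c_i = Σ_j d_{ij}·5^j, 0 ≤ d_{ij} < 5:
  c_1 = 3 = 3·5^0
  c_2 = 48 = 3·5^0 + 4·5^1 + 1·5^2
  c_3 = 28 = 3·5^0 + 0·5^1 + 1·5^2
  c_4 = 56 = 1·5^0 + 1·5^1 + 2·5^2
  c_5 = 66 = 1·5^0 + 3·5^1 + 2·5^2
  c_6 = 6 = 1·5^0 + 1·5^1
  c_7 = 68 = 3·5^0 + 3·5^1 + 2·5^2
  c_8 = 75 = 0·5^0 + 0·5^1 + 3·5^2
Factor λ_0 = (3, 3, 3, 1, 1, 1, 3, 0)
Factor λ_1 = (0, 4, 0, 1, 3, 1, 3, 0)
Factor λ_2 = (0, 1, 1, 2, 2, 0, 2, 3)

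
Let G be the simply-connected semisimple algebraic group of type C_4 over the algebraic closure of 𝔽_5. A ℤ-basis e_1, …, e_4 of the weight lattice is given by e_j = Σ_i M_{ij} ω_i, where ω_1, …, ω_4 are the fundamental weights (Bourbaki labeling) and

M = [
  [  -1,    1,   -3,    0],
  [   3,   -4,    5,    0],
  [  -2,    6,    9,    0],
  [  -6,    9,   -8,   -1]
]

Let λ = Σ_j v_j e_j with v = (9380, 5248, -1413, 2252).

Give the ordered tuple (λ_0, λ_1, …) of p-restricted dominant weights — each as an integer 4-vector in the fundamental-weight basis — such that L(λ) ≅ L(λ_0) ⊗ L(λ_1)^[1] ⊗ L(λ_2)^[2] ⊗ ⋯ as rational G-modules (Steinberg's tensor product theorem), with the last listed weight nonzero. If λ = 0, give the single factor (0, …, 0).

((2, 3, 1, 4), (1, 1, 2, 0), (4, 3, 0, 0))

ω-coordinates c = M·v, v = (9380, 5248, -1413, 2252):
  c_1 = -1*9380 + 1*5248 + -3*-1413 + 0*2252 = 107
  c_2 = 3*9380 + -4*5248 + 5*-1413 + 0*2252 = 83
  c_3 = -2*9380 + 6*5248 + 9*-1413 + 0*2252 = 11
  c_4 = -6*9380 + 9*5248 + -8*-1413 + -1*2252 = 4
Base-5 expansion of each c_i:
  c_1 = 107 = 2·5^0 + 1·5^1 + 4·5^2
  c_2 = 83 = 3·5^0 + 1·5^1 + 3·5^2
  c_3 = 11 = 1·5^0 + 2·5^1
  c_4 = 4 = 4·5^0
λ_0 = (2, 3, 1, 4)
λ_1 = (1, 1, 2, 0)
λ_2 = (4, 3, 0, 0)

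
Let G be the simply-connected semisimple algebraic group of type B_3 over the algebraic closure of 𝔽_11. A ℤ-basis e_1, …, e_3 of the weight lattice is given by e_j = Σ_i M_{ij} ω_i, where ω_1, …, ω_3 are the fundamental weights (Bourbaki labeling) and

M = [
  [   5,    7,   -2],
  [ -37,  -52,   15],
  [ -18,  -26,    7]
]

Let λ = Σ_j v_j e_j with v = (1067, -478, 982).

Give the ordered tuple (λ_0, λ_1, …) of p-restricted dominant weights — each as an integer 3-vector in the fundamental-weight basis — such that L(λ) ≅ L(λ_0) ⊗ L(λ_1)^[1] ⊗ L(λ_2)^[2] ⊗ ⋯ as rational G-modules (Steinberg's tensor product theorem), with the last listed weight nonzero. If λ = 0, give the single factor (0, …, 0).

Change of basis e → ω: c = M·v where v = (1067, -478, 982):
  c_1 = 5·1067 + (7)·(-478) + (-2)·(982) = 25
  c_2 = (-37)·(1067) + (-52)·(-478) + 15·982 = 107
  c_3 = (-18)·(1067) + (-26)·(-478) + 7·982 = 96
Expand coordinatewise in base 11:
  c_1 = 25 = 3·11^0 + 2·11^1
  c_2 = 107 = 8·11^0 + 9·11^1
  c_3 = 96 = 8·11^0 + 8·11^1
p-restricted factor λ_0 = (3, 8, 8)
p-restricted factor λ_1 = (2, 9, 8)

((3, 8, 8), (2, 9, 8))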